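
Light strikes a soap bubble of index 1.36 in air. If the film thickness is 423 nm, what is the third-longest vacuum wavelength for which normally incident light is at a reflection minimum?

At the upper boundary (n = 1.0 to n = 1.36) the reflected ray undergoes a half-wave phase shift.
At the lower boundary (n = 1.36 to n = 1.0) the reflected ray undergoes no phase shift.
Net: one phase inversion between the two reflected rays.
So the condition for destructive reflection is 2 n t = m λ.
λ = 2 n t / m. The third-longest wavelength is m = 3: λ = 2 × 1.36 × 423 / 3.00 = 384 nm.

384 nm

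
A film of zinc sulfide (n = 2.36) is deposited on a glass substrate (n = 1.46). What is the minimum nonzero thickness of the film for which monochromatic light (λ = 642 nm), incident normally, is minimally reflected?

136 nm

At the upper boundary (n = 1.0 to n = 2.36) the reflected ray undergoes a half-wave phase shift.
Ray reflecting at the bottom interface goes from n = 2.36 toward n = 1.46: no phase shift.
Exactly one π shift → a net half-wave offset.
With one net inversion, destructive interference in reflection requires 2 n t = m λ.
Minimum nonzero at m = 1: t = λ / (2 n) = 642 / (2 × 2.36) = 136 nm.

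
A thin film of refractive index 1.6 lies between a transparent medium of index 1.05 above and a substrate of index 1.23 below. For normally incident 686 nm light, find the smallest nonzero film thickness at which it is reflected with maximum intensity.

Ray reflecting at the top interface goes from n = 1.05 toward n = 1.6: a half-wave phase shift.
Bottom surface (1.6 → 1.23): reflection off a lower-index medium gives no phase shift.
The two reflections differ by half a wavelength.
So the condition for constructive reflection is 2 n t = (m + ½) λ.
Minimum at m = 0: t = λ / (4 n) = 686 / (4 × 1.6) = 107 nm.

107 nm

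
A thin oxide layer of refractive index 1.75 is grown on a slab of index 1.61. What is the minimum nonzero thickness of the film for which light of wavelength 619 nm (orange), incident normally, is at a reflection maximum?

Ray reflecting at the top interface goes from n = 1.0 toward n = 1.75: a half-wave phase shift.
Ray reflecting at the bottom interface goes from n = 1.75 toward n = 1.61: no phase shift.
Exactly one π shift → a net half-wave offset.
For bright reflection here: 2 n t = (m + ½) λ.
Minimum at m = 0: t = λ / (4 n) = 619 / (4 × 1.75) = 88.4 nm.

88.4 nm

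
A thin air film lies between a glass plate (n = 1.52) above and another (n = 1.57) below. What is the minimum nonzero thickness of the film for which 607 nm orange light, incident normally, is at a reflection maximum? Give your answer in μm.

Top surface (1.52 → 1.0): reflection off a lower-index medium gives no phase shift.
Ray reflecting at the bottom interface goes from n = 1.0 toward n = 1.57: a half-wave phase shift.
The two reflections differ by half a wavelength.
So the condition for constructive reflection is 2 n t = (m + ½) λ.
Minimum at m = 0: t = λ / (4 n) = 607 / (4 × 1.0) = 152 nm.

0.152 μm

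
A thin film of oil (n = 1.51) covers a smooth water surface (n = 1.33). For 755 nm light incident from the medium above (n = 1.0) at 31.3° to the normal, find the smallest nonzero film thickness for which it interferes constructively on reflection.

Top surface (1.0 → 1.51): reflection off a higher-index medium gives a half-wave phase shift.
At the lower boundary (n = 1.51 to n = 1.33) the reflected ray undergoes no phase shift.
The two reflections differ by half a wavelength.
With one net inversion, constructive interference in reflection requires 2 n t cos θ_r = (m + ½) λ.
Snell's law: 1.0 sin 31.3° = 1.51 sin θ_r → sin θ_r = 0.344, cos θ_r = 0.939.
Minimum at m = 0: t = λ / (4 n cos θ_r) = 755 / (4 × 1.51 × 0.939) = 133 nm.

133 nm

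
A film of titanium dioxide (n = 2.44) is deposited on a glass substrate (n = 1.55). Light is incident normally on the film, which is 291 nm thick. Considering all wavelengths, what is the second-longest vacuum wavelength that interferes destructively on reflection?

710 nm

At the upper boundary (n = 1.0 to n = 2.44) the reflected ray undergoes a half-wave phase shift.
At the lower boundary (n = 2.44 to n = 1.55) the reflected ray undergoes no phase shift.
Net: one phase inversion between the two reflected rays.
So the condition for destructive reflection is 2 n t = m λ.
λ = 2 n t / m. The second-longest wavelength is m = 2: λ = 2 × 2.44 × 291 / 2.00 = 710 nm.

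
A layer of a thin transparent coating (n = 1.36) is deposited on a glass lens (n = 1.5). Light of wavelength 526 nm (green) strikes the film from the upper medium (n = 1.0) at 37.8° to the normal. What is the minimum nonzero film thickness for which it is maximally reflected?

At the upper boundary (n = 1.0 to n = 1.36) the reflected ray undergoes a half-wave phase shift.
At the lower boundary (n = 1.36 to n = 1.5) the reflected ray undergoes a half-wave phase shift.
Net: no relative phase inversion (both shifts match).
So the condition for constructive reflection is 2 n t cos θ_r = m λ.
Snell's law: 1.0 sin 37.8° = 1.36 sin θ_r → sin θ_r = 0.451, cos θ_r = 0.893.
Minimum nonzero at m = 1: t = λ / (2 n cos θ_r) = 526 / (2 × 1.36 × 0.893) = 217 nm.

217 nm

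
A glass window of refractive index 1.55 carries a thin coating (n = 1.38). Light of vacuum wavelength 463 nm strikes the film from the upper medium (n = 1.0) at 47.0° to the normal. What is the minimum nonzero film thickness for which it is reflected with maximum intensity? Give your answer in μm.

0.198 μm

Top surface (1.0 → 1.38): reflection off a higher-index medium gives a half-wave phase shift.
Ray reflecting at the bottom interface goes from n = 1.38 toward n = 1.55: a half-wave phase shift.
Zero or two π shifts → no net half-wave offset.
For strong reflection here: 2 n t cos θ_r = m λ.
Snell's law: 1.0 sin 47.0° = 1.38 sin θ_r → sin θ_r = 0.530, cos θ_r = 0.848.
Minimum nonzero at m = 1: t = λ / (2 n cos θ_r) = 463 / (2 × 1.38 × 0.848) = 198 nm.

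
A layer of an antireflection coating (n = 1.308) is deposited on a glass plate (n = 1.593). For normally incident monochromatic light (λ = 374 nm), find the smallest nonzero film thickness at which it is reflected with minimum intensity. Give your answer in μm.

Ray reflecting at the top interface goes from n = 1.0 toward n = 1.308: a half-wave phase shift.
Ray reflecting at the bottom interface goes from n = 1.308 toward n = 1.593: a half-wave phase shift.
The two reflections carry the same phase change, so no net offset.
For weak reflection here: 2 n t = (m + ½) λ.
Minimum at m = 0: t = λ / (4 n) = 374 / (4 × 1.308) = 71.5 nm.

0.0715 μm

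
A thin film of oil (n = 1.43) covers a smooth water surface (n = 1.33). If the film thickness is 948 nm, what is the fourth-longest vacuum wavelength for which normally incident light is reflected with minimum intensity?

678 nm

Top surface (1.0 → 1.43): reflection off a higher-index medium gives a half-wave phase shift.
Bottom surface (1.43 → 1.33): reflection off a lower-index medium gives no phase shift.
The two reflections differ by half a wavelength.
For dark reflection here: 2 n t = m λ.
λ = 2 n t / m. The fourth-longest wavelength is m = 4: λ = 2 × 1.43 × 948 / 4.00 = 678 nm.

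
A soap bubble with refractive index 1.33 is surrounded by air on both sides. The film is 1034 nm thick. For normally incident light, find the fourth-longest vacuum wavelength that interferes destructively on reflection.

Ray reflecting at the top interface goes from n = 1.0 toward n = 1.33: a half-wave phase shift.
Bottom surface (1.33 → 1.0): reflection off a lower-index medium gives no phase shift.
Net: one phase inversion between the two reflected rays.
With one net inversion, destructive interference in reflection requires 2 n t = m λ.
λ = 2 n t / m. The fourth-longest wavelength is m = 4: λ = 2 × 1.33 × 1034 / 4.00 = 688 nm.

688 nm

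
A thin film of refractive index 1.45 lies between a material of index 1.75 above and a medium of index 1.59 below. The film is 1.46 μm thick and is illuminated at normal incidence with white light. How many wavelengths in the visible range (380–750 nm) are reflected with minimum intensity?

Top surface (1.75 → 1.45): reflection off a lower-index medium gives no phase shift.
Ray reflecting at the bottom interface goes from n = 1.45 toward n = 1.59: a half-wave phase shift.
Exactly one π shift → a net half-wave offset.
So the condition for destructive reflection is 2 n t = m λ.
λ = 2 n t / m = 4234 / m nm.
m=5: 847 nm (IR); m=6: 706 nm (visible); m=7: 605 nm (visible); m=8: 529 nm (visible); m=9: 470 nm (visible); m=10: 423 nm (visible); m=11: 385 nm (visible); m=12: 353 nm (UV).

6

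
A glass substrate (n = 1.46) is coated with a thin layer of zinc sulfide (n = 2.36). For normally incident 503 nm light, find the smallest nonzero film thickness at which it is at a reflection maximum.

53.3 nm

Ray reflecting at the top interface goes from n = 1.0 toward n = 2.36: a half-wave phase shift.
Ray reflecting at the bottom interface goes from n = 2.36 toward n = 1.46: no phase shift.
The two reflections differ by half a wavelength.
So the condition for constructive reflection is 2 n t = (m + ½) λ.
Minimum at m = 0: t = λ / (4 n) = 503 / (4 × 2.36) = 53.3 nm.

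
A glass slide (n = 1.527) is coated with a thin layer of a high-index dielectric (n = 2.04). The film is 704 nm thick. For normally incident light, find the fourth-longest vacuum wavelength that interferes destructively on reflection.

At the upper boundary (n = 1.0 to n = 2.04) the reflected ray undergoes a half-wave phase shift.
Bottom surface (2.04 → 1.527): reflection off a lower-index medium gives no phase shift.
Exactly one π shift → a net half-wave offset.
For minimum reflection here: 2 n t = m λ.
λ = 2 n t / m. The fourth-longest wavelength is m = 4: λ = 2 × 2.04 × 704 / 4.00 = 718 nm.

718 nm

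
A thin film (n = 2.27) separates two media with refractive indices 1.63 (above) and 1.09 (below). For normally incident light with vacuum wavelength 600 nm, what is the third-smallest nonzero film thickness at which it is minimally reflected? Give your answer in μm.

0.396 μm

Ray reflecting at the top interface goes from n = 1.63 toward n = 2.27: a half-wave phase shift.
Ray reflecting at the bottom interface goes from n = 2.27 toward n = 1.09: no phase shift.
Exactly one π shift → a net half-wave offset.
So the condition for destructive reflection is 2 n t = m λ.
The third-smallest nonzero thickness corresponds to m = 3: t = m λ / (2 n) = 3.00 × 600 / (2 × 2.27) = 396 nm.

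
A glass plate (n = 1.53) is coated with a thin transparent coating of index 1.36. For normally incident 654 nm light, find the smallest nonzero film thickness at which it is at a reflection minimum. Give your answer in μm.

0.120 μm

Ray reflecting at the top interface goes from n = 1.0 toward n = 1.36: a half-wave phase shift.
At the lower boundary (n = 1.36 to n = 1.53) the reflected ray undergoes a half-wave phase shift.
The two reflections carry the same phase change, so no net offset.
For minimum reflection here: 2 n t = (m + ½) λ.
Minimum at m = 0: t = λ / (4 n) = 654 / (4 × 1.36) = 120 nm.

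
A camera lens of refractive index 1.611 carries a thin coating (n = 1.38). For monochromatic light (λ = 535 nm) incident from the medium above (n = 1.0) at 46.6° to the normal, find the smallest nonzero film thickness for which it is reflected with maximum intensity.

228 nm

Top surface (1.0 → 1.38): reflection off a higher-index medium gives a half-wave phase shift.
At the lower boundary (n = 1.38 to n = 1.611) the reflected ray undergoes a half-wave phase shift.
Zero or two π shifts → no net half-wave offset.
For bright reflection here: 2 n t cos θ_r = m λ.
Snell's law: 1.0 sin 46.6° = 1.38 sin θ_r → sin θ_r = 0.527, cos θ_r = 0.850.
Minimum nonzero at m = 1: t = λ / (2 n cos θ_r) = 535 / (2 × 1.38 × 0.850) = 228 nm.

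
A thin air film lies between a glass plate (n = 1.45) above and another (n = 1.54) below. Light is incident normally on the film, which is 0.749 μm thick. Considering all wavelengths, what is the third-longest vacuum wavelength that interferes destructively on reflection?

At the upper boundary (n = 1.45 to n = 1.0) the reflected ray undergoes no phase shift.
At the lower boundary (n = 1.0 to n = 1.54) the reflected ray undergoes a half-wave phase shift.
Net: one phase inversion between the two reflected rays.
For dark reflection here: 2 n t = m λ.
λ = 2 n t / m. The third-longest wavelength is m = 3: λ = 2 × 1.0 × 749 / 3.00 = 499 nm.

499 nm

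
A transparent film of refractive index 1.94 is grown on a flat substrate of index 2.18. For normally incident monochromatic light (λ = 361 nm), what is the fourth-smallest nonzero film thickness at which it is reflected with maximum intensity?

372 nm

Top surface (1.0 → 1.94): reflection off a higher-index medium gives a half-wave phase shift.
Bottom surface (1.94 → 2.18): reflection off a higher-index medium gives a half-wave phase shift.
The two reflections carry the same phase change, so no net offset.
For maximum reflection here: 2 n t = m λ.
The fourth-smallest nonzero thickness corresponds to m = 4: t = m λ / (2 n) = 4.00 × 361 / (2 × 1.94) = 372 nm.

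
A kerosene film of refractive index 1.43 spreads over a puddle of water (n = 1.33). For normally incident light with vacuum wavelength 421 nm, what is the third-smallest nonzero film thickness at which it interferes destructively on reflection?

Ray reflecting at the top interface goes from n = 1.0 toward n = 1.43: a half-wave phase shift.
At the lower boundary (n = 1.43 to n = 1.33) the reflected ray undergoes no phase shift.
Net: one phase inversion between the two reflected rays.
So the condition for destructive reflection is 2 n t = m λ.
The third-smallest nonzero thickness corresponds to m = 3: t = m λ / (2 n) = 3.00 × 421 / (2 × 1.43) = 442 nm.

442 nm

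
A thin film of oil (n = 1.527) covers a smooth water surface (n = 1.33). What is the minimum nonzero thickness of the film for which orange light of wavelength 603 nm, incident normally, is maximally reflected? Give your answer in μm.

Ray reflecting at the top interface goes from n = 1.0 toward n = 1.527: a half-wave phase shift.
At the lower boundary (n = 1.527 to n = 1.33) the reflected ray undergoes no phase shift.
The two reflections differ by half a wavelength.
With one net inversion, constructive interference in reflection requires 2 n t = (m + ½) λ.
Minimum at m = 0: t = λ / (4 n) = 603 / (4 × 1.527) = 98.7 nm.

0.0987 μm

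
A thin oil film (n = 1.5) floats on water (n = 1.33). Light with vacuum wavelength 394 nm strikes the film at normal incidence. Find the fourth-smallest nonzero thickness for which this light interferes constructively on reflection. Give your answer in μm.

Top surface (1.0 → 1.5): reflection off a higher-index medium gives a half-wave phase shift.
Bottom surface (1.5 → 1.33): reflection off a lower-index medium gives no phase shift.
Net: one phase inversion between the two reflected rays.
With one net inversion, constructive interference in reflection requires 2 n t = (m + ½) λ.
The fourth-smallest nonzero thickness corresponds to m = 3: t = (m + ½) λ / (2 n) = 3.50 × 394 / (2 × 1.5) = 460 nm.

0.460 μm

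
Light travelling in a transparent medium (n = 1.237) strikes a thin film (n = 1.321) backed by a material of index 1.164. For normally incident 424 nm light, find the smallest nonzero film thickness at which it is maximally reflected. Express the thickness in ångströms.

802 Å

Ray reflecting at the top interface goes from n = 1.237 toward n = 1.321: a half-wave phase shift.
Ray reflecting at the bottom interface goes from n = 1.321 toward n = 1.164: no phase shift.
Net: one phase inversion between the two reflected rays.
So the condition for constructive reflection is 2 n t = (m + ½) λ.
Minimum at m = 0: t = λ / (4 n) = 424 / (4 × 1.321) = 80.2 nm.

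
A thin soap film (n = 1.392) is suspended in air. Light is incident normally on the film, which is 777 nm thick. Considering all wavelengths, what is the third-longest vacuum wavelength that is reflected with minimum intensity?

Top surface (1.0 → 1.392): reflection off a higher-index medium gives a half-wave phase shift.
Bottom surface (1.392 → 1.0): reflection off a lower-index medium gives no phase shift.
Exactly one π shift → a net half-wave offset.
So the condition for destructive reflection is 2 n t = m λ.
λ = 2 n t / m. The third-longest wavelength is m = 3: λ = 2 × 1.392 × 777 / 3.00 = 721 nm.

721 nm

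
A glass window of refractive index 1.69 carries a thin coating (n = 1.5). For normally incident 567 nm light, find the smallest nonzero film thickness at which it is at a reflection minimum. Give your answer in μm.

0.0945 μm

Top surface (1.0 → 1.5): reflection off a higher-index medium gives a half-wave phase shift.
Ray reflecting at the bottom interface goes from n = 1.5 toward n = 1.69: a half-wave phase shift.
Net: no relative phase inversion (both shifts match).
With no net inversion, destructive interference in reflection requires 2 n t = (m + ½) λ.
Minimum at m = 0: t = λ / (4 n) = 567 / (4 × 1.5) = 94.5 nm.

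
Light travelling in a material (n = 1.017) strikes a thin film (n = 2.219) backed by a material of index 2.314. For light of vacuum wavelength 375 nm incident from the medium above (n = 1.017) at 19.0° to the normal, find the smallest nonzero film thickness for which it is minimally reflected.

42.7 nm

Top surface (1.017 → 2.219): reflection off a higher-index medium gives a half-wave phase shift.
At the lower boundary (n = 2.219 to n = 2.314) the reflected ray undergoes a half-wave phase shift.
Net: no relative phase inversion (both shifts match).
With no net inversion, destructive interference in reflection requires 2 n t cos θ_r = (m + ½) λ.
Snell's law: 1.017 sin 19.0° = 2.219 sin θ_r → sin θ_r = 0.149, cos θ_r = 0.989.
Minimum at m = 0: t = λ / (4 n cos θ_r) = 375 / (4 × 2.219 × 0.989) = 42.7 nm.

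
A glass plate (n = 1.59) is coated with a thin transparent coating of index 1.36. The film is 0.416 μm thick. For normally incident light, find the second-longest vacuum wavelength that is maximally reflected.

Top surface (1.0 → 1.36): reflection off a higher-index medium gives a half-wave phase shift.
Bottom surface (1.36 → 1.59): reflection off a higher-index medium gives a half-wave phase shift.
The two reflections carry the same phase change, so no net offset.
So the condition for constructive reflection is 2 n t = m λ.
λ = 2 n t / m. The second-longest wavelength is m = 2: λ = 2 × 1.36 × 416 / 2.00 = 566 nm.

566 nm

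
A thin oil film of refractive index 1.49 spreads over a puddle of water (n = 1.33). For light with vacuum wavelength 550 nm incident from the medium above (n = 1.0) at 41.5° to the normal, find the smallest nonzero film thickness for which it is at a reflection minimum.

At the upper boundary (n = 1.0 to n = 1.49) the reflected ray undergoes a half-wave phase shift.
At the lower boundary (n = 1.49 to n = 1.33) the reflected ray undergoes no phase shift.
The two reflections differ by half a wavelength.
For dark reflection here: 2 n t cos θ_r = m λ.
Snell's law: 1.0 sin 41.5° = 1.49 sin θ_r → sin θ_r = 0.445, cos θ_r = 0.896.
Minimum nonzero at m = 1: t = λ / (2 n cos θ_r) = 550 / (2 × 1.49 × 0.896) = 206 nm.

206 nm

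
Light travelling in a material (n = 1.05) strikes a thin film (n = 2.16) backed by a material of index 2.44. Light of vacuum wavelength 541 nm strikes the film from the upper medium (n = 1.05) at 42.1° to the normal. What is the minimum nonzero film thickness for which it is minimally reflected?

66.2 nm

Top surface (1.05 → 2.16): reflection off a higher-index medium gives a half-wave phase shift.
Bottom surface (2.16 → 2.44): reflection off a higher-index medium gives a half-wave phase shift.
The two reflections carry the same phase change, so no net offset.
With no net inversion, destructive interference in reflection requires 2 n t cos θ_r = (m + ½) λ.
Snell's law: 1.05 sin 42.1° = 2.16 sin θ_r → sin θ_r = 0.326, cos θ_r = 0.945.
Minimum at m = 0: t = λ / (4 n cos θ_r) = 541 / (4 × 2.16 × 0.945) = 66.2 nm.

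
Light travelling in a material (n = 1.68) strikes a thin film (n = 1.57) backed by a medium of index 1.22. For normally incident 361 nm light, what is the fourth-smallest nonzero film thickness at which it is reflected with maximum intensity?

Top surface (1.68 → 1.57): reflection off a lower-index medium gives no phase shift.
Ray reflecting at the bottom interface goes from n = 1.57 toward n = 1.22: no phase shift.
The two reflections carry the same phase change, so no net offset.
With no net inversion, constructive interference in reflection requires 2 n t = m λ.
The fourth-smallest nonzero thickness corresponds to m = 4: t = m λ / (2 n) = 4.00 × 361 / (2 × 1.57) = 460 nm.

460 nm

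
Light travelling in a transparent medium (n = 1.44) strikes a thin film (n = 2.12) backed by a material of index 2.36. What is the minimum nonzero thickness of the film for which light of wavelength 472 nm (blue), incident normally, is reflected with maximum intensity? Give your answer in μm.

0.111 μm

Ray reflecting at the top interface goes from n = 1.44 toward n = 2.12: a half-wave phase shift.
Bottom surface (2.12 → 2.36): reflection off a higher-index medium gives a half-wave phase shift.
The two reflections carry the same phase change, so no net offset.
For bright reflection here: 2 n t = m λ.
Minimum nonzero at m = 1: t = λ / (2 n) = 472 / (2 × 2.12) = 111 nm.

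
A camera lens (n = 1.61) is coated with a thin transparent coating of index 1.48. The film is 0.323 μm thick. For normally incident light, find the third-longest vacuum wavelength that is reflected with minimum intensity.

382 nm

Top surface (1.0 → 1.48): reflection off a higher-index medium gives a half-wave phase shift.
Bottom surface (1.48 → 1.61): reflection off a higher-index medium gives a half-wave phase shift.
The two reflections carry the same phase change, so no net offset.
So the condition for destructive reflection is 2 n t = (m + ½) λ.
λ = 2 n t / (m + ½). The third-longest wavelength is m = 2: λ = 2 × 1.48 × 323 / 2.50 = 382 nm.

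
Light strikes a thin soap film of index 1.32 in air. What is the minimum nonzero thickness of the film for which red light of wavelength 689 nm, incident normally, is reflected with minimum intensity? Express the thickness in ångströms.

2610 Å

Ray reflecting at the top interface goes from n = 1.0 toward n = 1.32: a half-wave phase shift.
Ray reflecting at the bottom interface goes from n = 1.32 toward n = 1.0: no phase shift.
Net: one phase inversion between the two reflected rays.
So the condition for destructive reflection is 2 n t = m λ.
Minimum nonzero at m = 1: t = λ / (2 n) = 689 / (2 × 1.32) = 261 nm.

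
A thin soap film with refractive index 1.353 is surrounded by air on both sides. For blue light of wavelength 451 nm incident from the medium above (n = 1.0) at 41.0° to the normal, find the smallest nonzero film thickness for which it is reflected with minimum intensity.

Top surface (1.0 → 1.353): reflection off a higher-index medium gives a half-wave phase shift.
At the lower boundary (n = 1.353 to n = 1.0) the reflected ray undergoes no phase shift.
The two reflections differ by half a wavelength.
For minimum reflection here: 2 n t cos θ_r = m λ.
Snell's law: 1.0 sin 41.0° = 1.353 sin θ_r → sin θ_r = 0.485, cos θ_r = 0.875.
Minimum nonzero at m = 1: t = λ / (2 n cos θ_r) = 451 / (2 × 1.353 × 0.875) = 191 nm.

191 nm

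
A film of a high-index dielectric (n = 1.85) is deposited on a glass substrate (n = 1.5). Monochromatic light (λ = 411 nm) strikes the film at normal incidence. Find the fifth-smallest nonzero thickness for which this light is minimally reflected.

555 nm

Ray reflecting at the top interface goes from n = 1.0 toward n = 1.85: a half-wave phase shift.
Ray reflecting at the bottom interface goes from n = 1.85 toward n = 1.5: no phase shift.
Exactly one π shift → a net half-wave offset.
So the condition for destructive reflection is 2 n t = m λ.
The fifth-smallest nonzero thickness corresponds to m = 5: t = m λ / (2 n) = 5.00 × 411 / (2 × 1.85) = 555 nm.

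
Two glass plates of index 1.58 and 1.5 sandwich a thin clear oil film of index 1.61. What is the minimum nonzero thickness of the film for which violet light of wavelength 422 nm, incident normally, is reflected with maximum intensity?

At the upper boundary (n = 1.58 to n = 1.61) the reflected ray undergoes a half-wave phase shift.
At the lower boundary (n = 1.61 to n = 1.5) the reflected ray undergoes no phase shift.
Exactly one π shift → a net half-wave offset.
For strong reflection here: 2 n t = (m + ½) λ.
Minimum at m = 0: t = λ / (4 n) = 422 / (4 × 1.61) = 65.5 nm.

65.5 nm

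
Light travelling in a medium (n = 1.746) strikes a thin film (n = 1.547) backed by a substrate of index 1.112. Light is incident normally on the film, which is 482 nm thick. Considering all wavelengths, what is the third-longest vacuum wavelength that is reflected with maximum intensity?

497 nm

Top surface (1.746 → 1.547): reflection off a lower-index medium gives no phase shift.
Ray reflecting at the bottom interface goes from n = 1.547 toward n = 1.112: no phase shift.
Zero or two π shifts → no net half-wave offset.
With no net inversion, constructive interference in reflection requires 2 n t = m λ.
λ = 2 n t / m. The third-longest wavelength is m = 3: λ = 2 × 1.547 × 482 / 3.00 = 497 nm.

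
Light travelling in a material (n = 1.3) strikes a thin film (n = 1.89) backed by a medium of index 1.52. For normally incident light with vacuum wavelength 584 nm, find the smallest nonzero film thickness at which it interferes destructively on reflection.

154 nm

Top surface (1.3 → 1.89): reflection off a higher-index medium gives a half-wave phase shift.
At the lower boundary (n = 1.89 to n = 1.52) the reflected ray undergoes no phase shift.
Net: one phase inversion between the two reflected rays.
For minimum reflection here: 2 n t = m λ.
Minimum nonzero at m = 1: t = λ / (2 n) = 584 / (2 × 1.89) = 154 nm.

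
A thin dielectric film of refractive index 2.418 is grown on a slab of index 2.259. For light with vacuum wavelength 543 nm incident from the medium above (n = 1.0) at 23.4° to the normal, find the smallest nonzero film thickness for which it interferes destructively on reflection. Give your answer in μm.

0.114 μm

Top surface (1.0 → 2.418): reflection off a higher-index medium gives a half-wave phase shift.
Ray reflecting at the bottom interface goes from n = 2.418 toward n = 2.259: no phase shift.
Net: one phase inversion between the two reflected rays.
With one net inversion, destructive interference in reflection requires 2 n t cos θ_r = m λ.
Snell's law: 1.0 sin 23.4° = 2.418 sin θ_r → sin θ_r = 0.164, cos θ_r = 0.986.
Minimum nonzero at m = 1: t = λ / (2 n cos θ_r) = 543 / (2 × 2.418 × 0.986) = 114 nm.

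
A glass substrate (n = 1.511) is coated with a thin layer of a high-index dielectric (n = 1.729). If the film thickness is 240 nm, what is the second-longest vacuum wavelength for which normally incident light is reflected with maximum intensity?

Ray reflecting at the top interface goes from n = 1.0 toward n = 1.729: a half-wave phase shift.
At the lower boundary (n = 1.729 to n = 1.511) the reflected ray undergoes no phase shift.
The two reflections differ by half a wavelength.
With one net inversion, constructive interference in reflection requires 2 n t = (m + ½) λ.
λ = 2 n t / (m + ½). The second-longest wavelength is m = 1: λ = 2 × 1.729 × 240 / 1.50 = 553 nm.

553 nm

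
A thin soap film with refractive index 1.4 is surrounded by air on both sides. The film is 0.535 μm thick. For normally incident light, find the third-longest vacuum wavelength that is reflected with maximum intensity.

Top surface (1.0 → 1.4): reflection off a higher-index medium gives a half-wave phase shift.
Bottom surface (1.4 → 1.0): reflection off a lower-index medium gives no phase shift.
The two reflections differ by half a wavelength.
With one net inversion, constructive interference in reflection requires 2 n t = (m + ½) λ.
λ = 2 n t / (m + ½). The third-longest wavelength is m = 2: λ = 2 × 1.4 × 535 / 2.50 = 599 nm.

599 nm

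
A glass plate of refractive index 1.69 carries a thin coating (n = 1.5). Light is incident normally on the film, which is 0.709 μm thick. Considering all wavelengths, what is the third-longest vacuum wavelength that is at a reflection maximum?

Ray reflecting at the top interface goes from n = 1.0 toward n = 1.5: a half-wave phase shift.
Ray reflecting at the bottom interface goes from n = 1.5 toward n = 1.69: a half-wave phase shift.
The two reflections carry the same phase change, so no net offset.
With no net inversion, constructive interference in reflection requires 2 n t = m λ.
λ = 2 n t / m. The third-longest wavelength is m = 3: λ = 2 × 1.5 × 709 / 3.00 = 709 nm.

709 nm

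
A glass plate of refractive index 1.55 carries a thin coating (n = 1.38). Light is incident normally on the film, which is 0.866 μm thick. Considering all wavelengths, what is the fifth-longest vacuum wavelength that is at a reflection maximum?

478 nm

Top surface (1.0 → 1.38): reflection off a higher-index medium gives a half-wave phase shift.
Ray reflecting at the bottom interface goes from n = 1.38 toward n = 1.55: a half-wave phase shift.
The two reflections carry the same phase change, so no net offset.
So the condition for constructive reflection is 2 n t = m λ.
λ = 2 n t / m. The fifth-longest wavelength is m = 5: λ = 2 × 1.38 × 866 / 5.00 = 478 nm.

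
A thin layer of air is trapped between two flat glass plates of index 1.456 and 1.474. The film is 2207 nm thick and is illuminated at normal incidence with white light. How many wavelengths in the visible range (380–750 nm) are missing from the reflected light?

6

Top surface (1.456 → 1.0): reflection off a lower-index medium gives no phase shift.
Ray reflecting at the bottom interface goes from n = 1.0 toward n = 1.474: a half-wave phase shift.
Net: one phase inversion between the two reflected rays.
So the condition for destructive reflection is 2 n t = m λ.
λ = 2 n t / m = 4414 / m nm.
m=5: 883 nm (IR); m=6: 736 nm (visible); m=7: 631 nm (visible); m=8: 552 nm (visible); m=9: 490 nm (visible); m=10: 441 nm (visible); m=11: 401 nm (visible); m=12: 368 nm (UV).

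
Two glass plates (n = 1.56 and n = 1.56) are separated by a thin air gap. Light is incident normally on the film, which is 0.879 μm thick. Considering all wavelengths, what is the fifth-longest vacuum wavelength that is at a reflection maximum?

At the upper boundary (n = 1.56 to n = 1.0) the reflected ray undergoes no phase shift.
At the lower boundary (n = 1.0 to n = 1.56) the reflected ray undergoes a half-wave phase shift.
The two reflections differ by half a wavelength.
For strong reflection here: 2 n t = (m + ½) λ.
λ = 2 n t / (m + ½). The fifth-longest wavelength is m = 4: λ = 2 × 1.0 × 879 / 4.50 = 391 nm.

391 nm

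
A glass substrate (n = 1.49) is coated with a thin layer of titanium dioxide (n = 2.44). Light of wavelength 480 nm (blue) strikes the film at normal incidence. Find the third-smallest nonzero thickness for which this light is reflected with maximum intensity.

246 nm

Ray reflecting at the top interface goes from n = 1.0 toward n = 2.44: a half-wave phase shift.
At the lower boundary (n = 2.44 to n = 1.49) the reflected ray undergoes no phase shift.
The two reflections differ by half a wavelength.
With one net inversion, constructive interference in reflection requires 2 n t = (m + ½) λ.
The third-smallest nonzero thickness corresponds to m = 2: t = (m + ½) λ / (2 n) = 2.50 × 480 / (2 × 2.44) = 246 nm.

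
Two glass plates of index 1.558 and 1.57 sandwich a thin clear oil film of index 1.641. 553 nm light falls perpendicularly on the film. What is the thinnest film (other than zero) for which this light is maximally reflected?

At the upper boundary (n = 1.558 to n = 1.641) the reflected ray undergoes a half-wave phase shift.
Bottom surface (1.641 → 1.57): reflection off a lower-index medium gives no phase shift.
Exactly one π shift → a net half-wave offset.
For strong reflection here: 2 n t = (m + ½) λ.
Minimum at m = 0: t = λ / (4 n) = 553 / (4 × 1.641) = 84.2 nm.

84.2 nm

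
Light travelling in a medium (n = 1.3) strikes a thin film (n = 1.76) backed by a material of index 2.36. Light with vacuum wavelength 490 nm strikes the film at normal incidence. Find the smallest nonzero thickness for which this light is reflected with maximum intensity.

139 nm

Top surface (1.3 → 1.76): reflection off a higher-index medium gives a half-wave phase shift.
Bottom surface (1.76 → 2.36): reflection off a higher-index medium gives a half-wave phase shift.
Net: no relative phase inversion (both shifts match).
So the condition for constructive reflection is 2 n t = m λ.
The smallest nonzero thickness corresponds to m = 1: t = m λ / (2 n) = 1.00 × 490 / (2 × 1.76) = 139 nm.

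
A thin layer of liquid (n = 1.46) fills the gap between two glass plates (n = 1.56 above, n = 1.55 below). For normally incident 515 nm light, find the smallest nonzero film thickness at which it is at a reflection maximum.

88.2 nm

Top surface (1.56 → 1.46): reflection off a lower-index medium gives no phase shift.
Bottom surface (1.46 → 1.55): reflection off a higher-index medium gives a half-wave phase shift.
Net: one phase inversion between the two reflected rays.
With one net inversion, constructive interference in reflection requires 2 n t = (m + ½) λ.
Minimum at m = 0: t = λ / (4 n) = 515 / (4 × 1.46) = 88.2 nm.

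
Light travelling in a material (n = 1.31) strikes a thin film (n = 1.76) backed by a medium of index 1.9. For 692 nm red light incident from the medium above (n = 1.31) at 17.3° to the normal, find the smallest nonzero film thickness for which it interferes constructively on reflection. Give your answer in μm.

Ray reflecting at the top interface goes from n = 1.31 toward n = 1.76: a half-wave phase shift.
Ray reflecting at the bottom interface goes from n = 1.76 toward n = 1.9: a half-wave phase shift.
Net: no relative phase inversion (both shifts match).
So the condition for constructive reflection is 2 n t cos θ_r = m λ.
Snell's law: 1.31 sin 17.3° = 1.76 sin θ_r → sin θ_r = 0.221, cos θ_r = 0.975.
Minimum nonzero at m = 1: t = λ / (2 n cos θ_r) = 692 / (2 × 1.76 × 0.975) = 202 nm.

0.202 μm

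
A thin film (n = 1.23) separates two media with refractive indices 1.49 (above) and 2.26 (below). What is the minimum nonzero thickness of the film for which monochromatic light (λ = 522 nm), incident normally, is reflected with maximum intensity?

Ray reflecting at the top interface goes from n = 1.49 toward n = 1.23: no phase shift.
At the lower boundary (n = 1.23 to n = 2.26) the reflected ray undergoes a half-wave phase shift.
The two reflections differ by half a wavelength.
For bright reflection here: 2 n t = (m + ½) λ.
Minimum at m = 0: t = λ / (4 n) = 522 / (4 × 1.23) = 106 nm.

106 nm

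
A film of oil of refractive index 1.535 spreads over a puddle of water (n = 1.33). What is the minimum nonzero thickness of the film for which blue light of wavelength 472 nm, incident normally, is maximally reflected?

Top surface (1.0 → 1.535): reflection off a higher-index medium gives a half-wave phase shift.
Ray reflecting at the bottom interface goes from n = 1.535 toward n = 1.33: no phase shift.
Net: one phase inversion between the two reflected rays.
For bright reflection here: 2 n t = (m + ½) λ.
Minimum at m = 0: t = λ / (4 n) = 472 / (4 × 1.535) = 76.9 nm.

76.9 nm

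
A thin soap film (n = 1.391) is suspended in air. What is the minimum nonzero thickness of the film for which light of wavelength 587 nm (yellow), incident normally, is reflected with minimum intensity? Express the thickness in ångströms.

Ray reflecting at the top interface goes from n = 1.0 toward n = 1.391: a half-wave phase shift.
Bottom surface (1.391 → 1.0): reflection off a lower-index medium gives no phase shift.
Net: one phase inversion between the two reflected rays.
With one net inversion, destructive interference in reflection requires 2 n t = m λ.
Minimum nonzero at m = 1: t = λ / (2 n) = 587 / (2 × 1.391) = 211 nm.

2110 Å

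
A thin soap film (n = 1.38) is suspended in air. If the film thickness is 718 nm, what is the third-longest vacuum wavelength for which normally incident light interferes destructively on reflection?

Ray reflecting at the top interface goes from n = 1.0 toward n = 1.38: a half-wave phase shift.
Bottom surface (1.38 → 1.0): reflection off a lower-index medium gives no phase shift.
Net: one phase inversion between the two reflected rays.
With one net inversion, destructive interference in reflection requires 2 n t = m λ.
λ = 2 n t / m. The third-longest wavelength is m = 3: λ = 2 × 1.38 × 718 / 3.00 = 661 nm.

661 nm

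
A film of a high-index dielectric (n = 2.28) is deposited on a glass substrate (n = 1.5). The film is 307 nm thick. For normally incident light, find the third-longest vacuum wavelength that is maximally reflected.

At the upper boundary (n = 1.0 to n = 2.28) the reflected ray undergoes a half-wave phase shift.
Bottom surface (2.28 → 1.5): reflection off a lower-index medium gives no phase shift.
Net: one phase inversion between the two reflected rays.
So the condition for constructive reflection is 2 n t = (m + ½) λ.
λ = 2 n t / (m + ½). The third-longest wavelength is m = 2: λ = 2 × 2.28 × 307 / 2.50 = 560 nm.

560 nm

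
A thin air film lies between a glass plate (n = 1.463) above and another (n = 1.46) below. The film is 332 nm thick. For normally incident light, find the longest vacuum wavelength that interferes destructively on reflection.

664 nm

At the upper boundary (n = 1.463 to n = 1.0) the reflected ray undergoes no phase shift.
Bottom surface (1.0 → 1.46): reflection off a higher-index medium gives a half-wave phase shift.
Exactly one π shift → a net half-wave offset.
So the condition for destructive reflection is 2 n t = m λ.
λ = 2 n t / m. The longest wavelength is m = 1: λ = 2 × 1.0 × 332 / 1.00 = 664 nm.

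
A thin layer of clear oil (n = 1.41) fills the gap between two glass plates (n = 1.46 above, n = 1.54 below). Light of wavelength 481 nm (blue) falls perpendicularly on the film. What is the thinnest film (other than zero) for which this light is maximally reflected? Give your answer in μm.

At the upper boundary (n = 1.46 to n = 1.41) the reflected ray undergoes no phase shift.
Bottom surface (1.41 → 1.54): reflection off a higher-index medium gives a half-wave phase shift.
Exactly one π shift → a net half-wave offset.
For strong reflection here: 2 n t = (m + ½) λ.
Minimum at m = 0: t = λ / (4 n) = 481 / (4 × 1.41) = 85.3 nm.

0.0853 μm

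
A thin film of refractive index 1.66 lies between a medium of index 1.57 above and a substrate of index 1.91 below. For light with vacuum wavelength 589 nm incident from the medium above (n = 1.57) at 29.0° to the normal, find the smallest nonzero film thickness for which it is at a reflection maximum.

200 nm

Ray reflecting at the top interface goes from n = 1.57 toward n = 1.66: a half-wave phase shift.
At the lower boundary (n = 1.66 to n = 1.91) the reflected ray undergoes a half-wave phase shift.
Net: no relative phase inversion (both shifts match).
With no net inversion, constructive interference in reflection requires 2 n t cos θ_r = m λ.
Snell's law: 1.57 sin 29.0° = 1.66 sin θ_r → sin θ_r = 0.459, cos θ_r = 0.889.
Minimum nonzero at m = 1: t = λ / (2 n cos θ_r) = 589 / (2 × 1.66 × 0.889) = 200 nm.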